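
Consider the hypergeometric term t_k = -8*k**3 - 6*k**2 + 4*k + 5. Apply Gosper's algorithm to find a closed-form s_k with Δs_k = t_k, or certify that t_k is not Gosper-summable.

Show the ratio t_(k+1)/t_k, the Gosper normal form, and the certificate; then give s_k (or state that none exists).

s_k = k*(-2*k**3 + 2*k**2 + 3*k + 2)

r(k) = (8*k**3 + 30*k**2 + 32*k + 5)/(8*k**3 + 6*k**2 - 4*k - 5) after simplifying.
A = 1, B = 1, C = k**3 + 3*k**2/4 - k/2 - 5/8.
Solve (1)·f(k+1) − (1)·f(k) = k**3 + 3*k**2/4 - k/2 - 5/8.
Bound: deg f ≤ 4.
Solve for f: f(k) = k*(k - 2)*(2*k**2 + 2*k + 1)/8 (degree 4 ≤ 4).
Then R = B(k−1)f/C = k*(k - 2)*(2*k**2 + 2*k + 1)/(8*k**3 + 6*k**2 - 4*k - 5), so s_k = R(k)·t_k = k*(-2*k**3 + 2*k**2 + 3*k + 2).
Δs = -8*k**3 - 6*k**2 + 4*k + 5, as required.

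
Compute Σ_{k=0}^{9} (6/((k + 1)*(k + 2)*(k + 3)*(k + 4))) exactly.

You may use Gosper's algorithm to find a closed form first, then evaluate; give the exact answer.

Ratio r(k) = (k + 1)/(k + 5).
A = k + 1, B = k + 5, C = 1.
Need (k + 1)·f(k+1) − (k + 4)·f(k) = 1.
deg f ≤ 3 (via 1,1,0).
A polynomial solution: f(k) = k*(k**2 + 6*k + 11)/18.
Get s_k = R·t_k = k*(k**2 + 6*k + 11)/(3*(k + 1)*(k + 2)*(k + 3)) with R(k) = B(k−1)f(k)/C(k) = k*(k + 4)*(k**2 + 6*k + 11)/18.
s_(k+1) − s_k = 6/(k**4 + 10*k**3 + 35*k**2 + 50*k + 24) = t_k.
Sum = s_(10) − s_(0); s_(10) = 95/286, s_(0) = 0 ⇒ 95/286.

Σ = 95/286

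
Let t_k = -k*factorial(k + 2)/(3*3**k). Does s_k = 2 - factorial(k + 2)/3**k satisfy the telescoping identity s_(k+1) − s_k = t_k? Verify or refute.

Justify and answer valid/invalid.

s_(k+1) = -3**(-k - 1)*factorial(k + 3) + 2
s_(k+1) − s_k = -k*factorial(k + 2)/(3*3**k)
(s_(k+1) − s_k) − t_k = 0

Valid — Δs_k = t_k.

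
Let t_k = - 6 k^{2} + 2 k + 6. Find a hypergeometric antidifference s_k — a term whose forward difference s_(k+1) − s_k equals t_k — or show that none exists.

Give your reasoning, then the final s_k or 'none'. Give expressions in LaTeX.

The ratio is (k - 3*(k + 1)**2 + 4)/(-3*k**2 + k + 3).
Take A(k)=1, B(k)=1, C(k)=k**2 - k/3 - 1.
Need (1)·f(k+1) − (1)·f(k) = k**2 - k/3 - 1.
deg f ≤ 3 (via 0,0,2).
Solve for f: f(k) = k*(k**2 - 2*k - 2)/3 (degree 3 ≤ 3).
Then R = B(k−1)f/C = k*(k**2 - 2*k - 2)/(3*k**2 - k - 3), so s_k = R(k)·t_k = 2*k*(-k**2 + 2*k + 2).
Verify: -6*k**2 + 2*k + 6 matches t_k.

s_k = 2 k \left(- k^{2} + 2 k + 2\right)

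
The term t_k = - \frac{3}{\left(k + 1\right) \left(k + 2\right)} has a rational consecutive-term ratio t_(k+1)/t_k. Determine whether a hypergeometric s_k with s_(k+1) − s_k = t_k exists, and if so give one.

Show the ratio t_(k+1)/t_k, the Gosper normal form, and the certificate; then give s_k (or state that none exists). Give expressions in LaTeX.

t_(k+1)/t_k = (k + 1)/(k + 3).
Take A(k)=k + 1, B(k)=k + 3, C(k)=1.
f must satisfy (k + 1)·f(k+1) − (k + 2)·f(k) = 1.
From deg A=1, deg B=1, deg C=0: d=1.
Coefficient equations give f(k) = k.
Certificate R = B(k−1)f/C = k*(k + 2) gives s_k = -3*k/(k + 1).
Δs = -3/(k**2 + 3*k + 2), as required.

s_k = - \frac{3 k}{k + 1}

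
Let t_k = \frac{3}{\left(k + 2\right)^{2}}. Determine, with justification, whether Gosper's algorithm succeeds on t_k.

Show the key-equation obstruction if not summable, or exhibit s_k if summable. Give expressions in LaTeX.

No; the coefficient equations for f are inconsistent.

The ratio is (k + 2)**2/(k + 3)**2.
Factor: A=k**2 + 4*k + 4; B=k**2 + 6*k + 9; C=1.
Set up (k**2 + 4*k + 4)·f(k+1) − (k**2 + 4*k + 4)·f(k) − (1) = 0.
From deg A=2, deg B=2, deg C=0: d=0.
f = c0 ⇒ A·f(k+1) − B(k−1)·f(k) − C = -1. The system {-1 = 0} is inconsistent; no antidifference.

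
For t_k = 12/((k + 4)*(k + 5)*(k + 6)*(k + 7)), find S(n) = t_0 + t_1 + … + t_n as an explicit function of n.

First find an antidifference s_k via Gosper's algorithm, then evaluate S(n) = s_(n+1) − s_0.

S(n) = (n**3 + 18*n**2 + 107*n + 90)/(30*(n**3 + 18*n**2 + 107*n + 210))

Compute t_(k+1)/t_k: get (k + 4)/(k + 8).
Factor: A=k + 4; B=k + 8; C=1.
Solve (k + 4)·f(k+1) − (k + 7)·f(k) = 1.
From deg A=1, deg B=1, deg C=0: d=3.
Coefficient equations give f(k) = k*(k**2 + 15*k + 74)/360.
Then R = B(k−1)f/C = k*(k + 7)*(k**2 + 15*k + 74)/360, so s_k = R(k)·t_k = k*(k**2 + 15*k + 74)/(30*(k + 4)*(k + 5)*(k + 6)).
Check: Δs_k = 12/(k**4 + 22*k**3 + 179*k**2 + 638*k + 840). ✓
Evaluate: s_(n+1) = (n**3 + 18*n**2 + 107*n + 90)/(30*(n**3 + 18*n**2 + 107*n + 210)); subtract s_(0) = 0 ⇒ S(n) = (n**3 + 18*n**2 + 107*n + 90)/(30*(n**3 + 18*n**2 + 107*n + 210)).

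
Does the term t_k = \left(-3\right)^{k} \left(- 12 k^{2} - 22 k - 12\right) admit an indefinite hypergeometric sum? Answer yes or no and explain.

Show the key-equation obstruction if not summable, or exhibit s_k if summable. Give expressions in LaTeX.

Step 1: r(k) = 3*(-6*k**2 - 23*k - 23)/(6*k**2 + 11*k + 6).
Factor: A=-3; B=1; C=k**2 + 11*k/6 + 1.
f must satisfy (-3)·f(k+1) − (1)·f(k) = k**2 + 11*k/6 + 1.
deg f ≤ 2 (via 0,0,2).
Solving with deg f ≤ 2: f(k) = -k*(3*k + 1)/12.
R(k) = B(k−1)·f(k)/C(k) = -k*(3*k + 1)/(2*(6*k**2 + 11*k + 6)); s_k = R·t_k = (-3)**k*k*(3*k + 1).
Check: Δs_k = (-3)**k*(-12*k**2 - 22*k - 12). ✓

Yes. s_k = \left(-3\right)^{k} k \left(3 k + 1\right).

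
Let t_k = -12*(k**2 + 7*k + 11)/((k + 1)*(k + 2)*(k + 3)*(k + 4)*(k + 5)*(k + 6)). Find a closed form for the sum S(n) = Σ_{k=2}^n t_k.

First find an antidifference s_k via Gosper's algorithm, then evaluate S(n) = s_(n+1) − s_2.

S(n) = 4*(-n**3 - 12*n**2 - 44*n + 57)/(105*(n**3 + 12*n**2 + 44*n + 48))

Ratio r(k) = (k + 1)*(7*k + (k + 1)**2 + 18)/((k + 7)*(k**2 + 7*k + 11)).
Take A(k)=k + 1, B(k)=k + 7, C(k)=k**2 + 7*k + 11.
Key eq: (k + 1)·f(k+1) = (k + 6)·f(k) + (k**2 + 7*k + 11).
deg f ≤ 5 (via 1,1,2).
A polynomial solution: f(k) = k*(k + 2)*(k + 4)*(k**2 + 9*k + 23)/45.
Then R = B(k−1)f/C = k*(k + 2)*(k + 4)*(k + 6)*(k**2 + 9*k + 23)/(45*(k**2 + 7*k + 11)), so s_k = R(k)·t_k = 4*k*(-k**2 - 9*k - 23)/(15*(k**3 + 9*k**2 + 23*k + 15)).
s_(k+1) − s_k = 12*(-k**2 - 7*k - 11)/(k**6 + 21*k**5 + 175*k**4 + 735*k**3 + 1624*k**2 + 1764*k + 720) = t_k.
Telescope: S(n) = s_(n+1) − s_(2) = 4*(-n**3 - 12*n**2 - 44*n - 33)/(15*(n**3 + 12*n**2 + 44*n + 48)) − (-8/35) = 4*(-n**3 - 12*n**2 - 44*n + 57)/(105*(n**3 + 12*n**2 + 44*n + 48)).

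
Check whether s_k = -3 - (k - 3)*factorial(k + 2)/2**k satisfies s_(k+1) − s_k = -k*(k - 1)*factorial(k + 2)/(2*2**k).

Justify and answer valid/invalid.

Valid: the claim telescopes to t_k.

s_(k+1) = -2**(-k - 1)*(k - 2)*factorial(k + 3) - 3
s_(k+1) − s_k = -k*(k - 1)*factorial(k + 2)/(2*2**k)
(s_(k+1) − s_k) − t_k = 0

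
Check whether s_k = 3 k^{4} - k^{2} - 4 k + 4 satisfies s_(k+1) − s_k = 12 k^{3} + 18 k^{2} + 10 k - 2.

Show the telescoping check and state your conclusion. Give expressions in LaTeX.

s_(k+1) = -4*k + 3*(k + 1)**4 - (k + 1)**2
s_(k+1) − s_k = 12*k**3 + 18*k**2 + 10*k - 2
(s_(k+1) − s_k) − t_k = 0

valid; difference matches t_k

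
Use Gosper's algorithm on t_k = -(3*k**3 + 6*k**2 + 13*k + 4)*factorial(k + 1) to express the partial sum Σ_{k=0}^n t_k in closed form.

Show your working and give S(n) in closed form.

S(n) = -3*n**4*factorial(n) - 12*n**3*factorial(n) - 19*n**2*factorial(n) - 18*n*factorial(n) - 8*factorial(n) + 4

t_(k+1)/t_k = (3*k**4 + 21*k**3 + 64*k**2 + 94*k + 52)/(3*k**3 + 6*k**2 + 13*k + 4).
Take A(k)=k + 2, B(k)=1, C(k)=k**3 + 2*k**2 + 13*k/3 + 4/3.
Solve (k + 2)·f(k+1) − (1)·f(k) = k**3 + 2*k**2 + 13*k/3 + 4/3.
Bound: deg f ≤ 2.
Solving with deg f ≤ 2: f(k) = (3*k**2 - 3*k + 4)/3.
Then R = B(k−1)f/C = (3*k**2 - 3*k + 4)/(3*k**3 + 6*k**2 + 13*k + 4), so s_k = R(k)·t_k = -(3*k**2 - 3*k + 4)*factorial(k + 1).
s_(k+1) − s_k = -(3*k**3 + 6*k**2 + 13*k + 4)*factorial(k + 1) = t_k.
s_(n+1) = -(3*n**2 + 3*n + 4)*factorial(n + 2) and s_(0) = -4, so S(n) = -3*n**4*factorial(n) - 12*n**3*factorial(n) - 19*n**2*factorial(n) - 18*n*factorial(n) - 8*factorial(n) + 4.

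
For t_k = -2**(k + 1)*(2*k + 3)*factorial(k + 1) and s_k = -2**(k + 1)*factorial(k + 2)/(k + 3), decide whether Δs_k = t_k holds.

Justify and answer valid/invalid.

Invalid: residual 2**(k + 1)*(2*k**2 + 9*k + 8)*factorial(k + 1)/((k + 3)*(k + 4)) ≠ 0.

s_(k+1) = -2**(k + 2)*factorial(k + 3)/(k + 4)
s_(k+1) − s_k = -2**(k + 1)*(k + 2)*(2*k + 7)*factorial(k + 2)/((k + 3)*(k + 4))
(s_(k+1) − s_k) − t_k = 2**(k + 1)*(2*k**2 + 9*k + 8)*factorial(k + 1)/((k + 3)*(k + 4))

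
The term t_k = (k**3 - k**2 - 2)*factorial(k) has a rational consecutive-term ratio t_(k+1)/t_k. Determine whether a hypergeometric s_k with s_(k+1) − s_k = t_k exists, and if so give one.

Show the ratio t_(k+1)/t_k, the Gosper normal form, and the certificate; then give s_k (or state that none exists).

Step 1: r(k) = (k + 1)*(-(k + 1)**3 + (k + 1)**2 + 2)/(-k**3 + k**2 + 2).
So A=k + 1 and B=1, with C=k**3 - k**2 - 2.
f must satisfy (k + 1)·f(k+1) − (1)·f(k) = k**3 - k**2 - 2.
deg f ≤ 2 (via 1,0,3).
Coefficient equations give f(k) = k*(k - 3).
R(k) = B(k−1)·f(k)/C(k) = k*(k - 3)/(k**3 - k**2 - 2); s_k = R·t_k = k*(k - 3)*factorial(k).
Δs = (k**3 - k**2 - 2)*factorial(k), as required.

s_k = k*(k - 3)*factorial(k)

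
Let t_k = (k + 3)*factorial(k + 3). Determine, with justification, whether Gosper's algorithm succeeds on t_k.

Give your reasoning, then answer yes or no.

Yes. s_k = factorial(k + 3).

Compute t_(k+1)/t_k: get (k + 4)**2/(k + 3).
So A=k + 4 and B=1, with C=k + 3.
Solve (k + 4)·f(k+1) − (1)·f(k) = k + 3.
Bound: deg f ≤ 0.
Match coefficients ⇒ f(k) = 1.
Get s_k = R·t_k = factorial(k + 3) with R(k) = B(k−1)f(k)/C(k) = 1/(k + 3).
s_(k+1) − s_k = (k + 3)*factorial(k + 3) = t_k.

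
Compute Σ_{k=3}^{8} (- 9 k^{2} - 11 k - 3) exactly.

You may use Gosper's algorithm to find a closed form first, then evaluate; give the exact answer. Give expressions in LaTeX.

Ratio r(k) = (9*k**2 + 29*k + 23)/(9*k**2 + 11*k + 3).
A = 1, B = 1, C = k**2 + 11*k/9 + 1/3.
Key eq: (1)·f(k+1) = (1)·f(k) + (k**2 + 11*k/9 + 1/3).
Degrees (0,0,2) ⇒ d ≤ 3.
Solve for f: f(k) = k*(3*k**2 + k - 1)/9 (degree 3 ≤ 3).
Get s_k = R·t_k = k*(-3*k**2 - k + 1) with R(k) = B(k−1)f(k)/C(k) = k*(3*k**2 + k - 1)/(9*k**2 + 11*k + 3).
s_(k+1) − s_k = -9*k**2 - 11*k - 3 = t_k.
Σ_(k=3)^(8) t_k = s_(9) − s_(3) = -2259 − (-87) = -2172.

Σ = -2172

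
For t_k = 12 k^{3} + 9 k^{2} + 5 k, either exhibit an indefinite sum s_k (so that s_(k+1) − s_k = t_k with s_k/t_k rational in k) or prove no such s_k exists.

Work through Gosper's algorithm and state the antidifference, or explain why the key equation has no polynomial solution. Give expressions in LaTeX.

s_k = k \left(3 k^{3} - 3 k^{2} + k - 1\right)

Compute t_(k+1)/t_k: get (12*k**3 + 45*k**2 + 59*k + 26)/(k*(12*k**2 + 9*k + 5)).
Factor: A=1; B=1; C=k**3 + 3*k**2/4 + 5*k/12.
Need (1)·f(k+1) − (1)·f(k) = k**3 + 3*k**2/4 + 5*k/12.
From deg A=0, deg B=0, deg C=3: d=4.
Solving with deg f ≤ 4: f(k) = k*(k - 1)*(3*k**2 + 1)/12.
R(k) = B(k−1)·f(k)/C(k) = (k - 1)*(3*k**2 + 1)/(12*k**2 + 9*k + 5); s_k = R·t_k = k*(3*k**3 - 3*k**2 + k - 1).
Verify: k*(12*k**2 + 9*k + 5) matches t_k.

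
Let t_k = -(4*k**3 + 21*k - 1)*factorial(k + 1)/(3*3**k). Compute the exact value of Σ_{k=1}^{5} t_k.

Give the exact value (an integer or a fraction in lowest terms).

Compute t_(k+1)/t_k: get (k + 2)*(21*k + 4*(k + 1)**3 + 20)/(3*(4*k**3 + 21*k - 1)).
Normal form (A,B,C) = (k/3 + 2/3, 1, k**3 + 21*k/4 - 1/4).
Key eq: (k/3 + 2/3)·f(k+1) = (1)·f(k) + (k**3 + 21*k/4 - 1/4).
d = 2 from the (1,0,3) case.
Coefficient equations give f(k) = 3*(2*k - 1)**2/4.
So s_k = (B(k−1)f/C)·t_k = (3*(2*k - 1)**2/(4*k**3 + 21*k - 1))·t_k = -(2*k - 1)**2*factorial(k + 1)/3**k.
Δs = -(4*k**3 + 21*k - 1)*factorial(k + 1)/(3*3**k), as required.
Sum = s_(6) − s_(1); s_(6) = -67760/81, s_(1) = -2/3 ⇒ -67706/81.

Σ = -67706/81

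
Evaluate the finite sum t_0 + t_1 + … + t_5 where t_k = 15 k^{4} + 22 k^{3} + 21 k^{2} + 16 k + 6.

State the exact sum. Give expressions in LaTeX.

Step 1: r(k) = (15*k**4 + 82*k**3 + 177*k**2 + 184*k + 80)/(15*k**4 + 22*k**3 + 21*k**2 + 16*k + 6).
A = 1, B = 1, C = k**4 + 22*k**3/15 + 7*k**2/5 + 16*k/15 + 2/5.
Set up (1)·f(k+1) − (1)·f(k) − (k**4 + 22*k**3/15 + 7*k**2/5 + 16*k/15 + 2/5) = 0.
Bound: deg f ≤ 5.
Solve for f: f(k) = k*(3*k**4 - 2*k**3 + k**2 + 3*k + 1)/15 (degree 5 ≤ 5).
Then R = B(k−1)f/C = k*(3*k**4 - 2*k**3 + k**2 + 3*k + 1)/(15*k**4 + 22*k**3 + 21*k**2 + 16*k + 6), so s_k = R(k)·t_k = k*(3*k**4 - 2*k**3 + k**2 + 3*k + 1).
Check: Δs_k = 15*k**4 + 22*k**3 + 21*k**2 + 16*k + 6. ✓
Σ_(k=0)^(5) t_k = s_(6) − s_(0) = 21066 − (0) = 21066.

Σ = 21066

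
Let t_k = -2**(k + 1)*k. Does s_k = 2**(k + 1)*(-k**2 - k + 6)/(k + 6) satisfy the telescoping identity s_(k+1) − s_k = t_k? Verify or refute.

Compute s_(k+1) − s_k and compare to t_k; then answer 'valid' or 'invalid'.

s_(k+1) = 2**(k + 2)*(-k - (k + 1)**2 + 5)/(k + 7)
s_(k+1) − s_k = 2**(k + 1)*(-k**3 - 10*k**2 - 27*k + 6)/(k**2 + 13*k + 42)
(s_(k+1) − s_k) − t_k = 6*2**k*(k**2 + 5*k + 2)/(k**2 + 13*k + 42)

Invalid: residual 6*2**k*(k**2 + 5*k + 2)/(k**2 + 13*k + 42) ≠ 0.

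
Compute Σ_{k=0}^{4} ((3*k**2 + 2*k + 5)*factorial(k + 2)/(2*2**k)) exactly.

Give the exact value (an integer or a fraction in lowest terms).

Σ = 3481/2

Compute t_(k+1)/t_k: get (k + 3)*(2*k + 3*(k + 1)**2 + 7)/(2*(3*k**2 + 2*k + 5)).
So A=k/2 + 3/2 and B=1, with C=k**2 + 2*k/3 + 5/3.
Need (k/2 + 3/2)·f(k+1) − (1)·f(k) = k**2 + 2*k/3 + 5/3.
Degrees (1,0,2) ⇒ d ≤ 1.
Match coefficients ⇒ f(k) = 2*(3*k - 4)/3.
R(k) = B(k−1)·f(k)/C(k) = 2*(3*k - 4)/(3*k**2 + 2*k + 5); s_k = R·t_k = (3*k - 4)*factorial(k + 2)/2**k.
Check: Δs_k = (3*k**2 + 2*k + 5)*factorial(k + 2)/(2*2**k). ✓
Sum = s_(5) − s_(0); s_(5) = 3465/2, s_(0) = -8 ⇒ 3481/2.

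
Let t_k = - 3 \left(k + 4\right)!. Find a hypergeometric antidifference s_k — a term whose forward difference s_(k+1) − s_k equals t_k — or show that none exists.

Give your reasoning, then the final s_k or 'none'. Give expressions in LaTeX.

not Gosper-summable; s_k does not exist

r(k) = k + 5 after simplifying.
So A=k + 5 and B=1, with C=1.
f must satisfy (k + 5)·f(k+1) − (1)·f(k) = 1.
Bound: deg f ≤ -1.
deg f ≤ -1 is impossible — no certificate.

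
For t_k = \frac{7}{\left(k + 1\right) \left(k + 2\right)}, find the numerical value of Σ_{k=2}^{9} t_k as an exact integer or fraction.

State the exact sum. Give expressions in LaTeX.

t_(k+1)/t_k = (k + 1)/(k + 3).
Take A(k)=k + 1, B(k)=k + 3, C(k)=1.
Need (k + 1)·f(k+1) − (k + 2)·f(k) = 1.
Bound: deg f ≤ 1.
Solve for f: f(k) = k (degree 1 ≤ 1).
Then R = B(k−1)f/C = k*(k + 2), so s_k = R(k)·t_k = 7*k/(k + 1).
Δs = 7/(k**2 + 3*k + 2), as required.
Evaluate s at k=10 and k=2: 70/11 and 14/3; difference 56/33.

Σ = 56/33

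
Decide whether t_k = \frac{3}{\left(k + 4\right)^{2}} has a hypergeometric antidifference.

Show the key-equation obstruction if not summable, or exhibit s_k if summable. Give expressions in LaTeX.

Compute t_(k+1)/t_k: get (k + 4)**2/(k + 5)**2.
Gosper form: A/B · C(k+1)/C(k) with A=k**2 + 8*k + 16, B=k**2 + 10*k + 25, C=1.
Need (k**2 + 8*k + 16)·f(k+1) − (k**2 + 8*k + 16)·f(k) = 1.
deg f ≤ 0 (via 2,2,0).
f = c0 ⇒ A·f(k+1) − B(k−1)·f(k) − C = -1. The system {-1 = 0} is inconsistent; no antidifference.

No. Not Gosper-summable.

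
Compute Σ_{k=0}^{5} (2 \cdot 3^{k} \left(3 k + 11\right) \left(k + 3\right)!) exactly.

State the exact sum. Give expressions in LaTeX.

Σ = 529079028

Step 1: r(k) = 3*(k + 4)*(3*k + 14)/(3*k + 11).
So A=3*k + 12 and B=1, with C=k + 11/3.
Solve (3*k + 12)·f(k+1) − (1)·f(k) = k + 11/3.
Degrees (1,0,1) ⇒ d ≤ 0.
Solve for f: f(k) = 1/3 (degree 0 ≤ 0).
R(k) = B(k−1)·f(k)/C(k) = 1/(3*k + 11); s_k = R·t_k = 2*3**k*factorial(k + 3).
Check: Δs_k = 2*3**k*(3*k + 11)*factorial(k + 3). ✓
Sum = s_(6) − s_(0); s_(6) = 529079040, s_(0) = 12 ⇒ 529079028.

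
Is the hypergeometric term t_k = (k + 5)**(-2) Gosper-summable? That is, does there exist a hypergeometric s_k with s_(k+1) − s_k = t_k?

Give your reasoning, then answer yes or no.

No; the coefficient equations for f are inconsistent.

The ratio is (k + 5)**2/(k + 6)**2.
Take A(k)=k**2 + 10*k + 25, B(k)=k**2 + 12*k + 36, C(k)=1.
Solve (k**2 + 10*k + 25)·f(k+1) − (k**2 + 10*k + 25)·f(k) = 1.
Bound: deg f ≤ 0.
Put f(k) = c0: A·f(k+1) − B(k−1)·f(k) − C = -1; need -1 = 0 — inconsistent ⇒ no f, not summable.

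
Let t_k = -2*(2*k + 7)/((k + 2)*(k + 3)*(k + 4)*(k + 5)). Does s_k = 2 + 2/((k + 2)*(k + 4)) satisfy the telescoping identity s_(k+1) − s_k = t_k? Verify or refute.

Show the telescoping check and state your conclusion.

s_(k+1) = 2 + 2/((k + 3)*(k + 5))
s_(k+1) − s_k = 2*(-2*k - 7)/(k**4 + 14*k**3 + 71*k**2 + 154*k + 120)
(s_(k+1) − s_k) − t_k = 0

Valid — Δs_k = t_k.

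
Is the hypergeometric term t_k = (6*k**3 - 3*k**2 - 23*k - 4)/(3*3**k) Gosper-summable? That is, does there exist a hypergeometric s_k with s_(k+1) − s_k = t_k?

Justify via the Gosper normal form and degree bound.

Compute t_(k+1)/t_k: get (6*k**3 + 15*k**2 - 11*k - 24)/(3*(6*k**3 - 3*k**2 - 23*k - 4)).
Gosper form: A/B · C(k+1)/C(k) with A=1/3, B=1, C=k**3 - k**2/2 - 23*k/6 - 2/3.
f must satisfy (1/3)·f(k+1) − (1)·f(k) = k**3 - k**2/2 - 23*k/6 - 2/3.
Bound: deg f ≤ 3.
A polynomial solution: f(k) = -(3*k**3 + 3*k**2 - 4*k - 1)/2.
Certificate R = B(k−1)f/C = -3*(3*k**3 + 3*k**2 - 4*k - 1)/(6*k**3 - 3*k**2 - 23*k - 4) gives s_k = (-3*k**3 - 3*k**2 + 4*k + 1)/3**k.
s_(k+1) − s_k = (6*k**3 - 3*k**2 - 23*k - 4)/(3*3**k) = t_k.

Yes. s_k = (-3*k**3 - 3*k**2 + 4*k + 1)/3**k.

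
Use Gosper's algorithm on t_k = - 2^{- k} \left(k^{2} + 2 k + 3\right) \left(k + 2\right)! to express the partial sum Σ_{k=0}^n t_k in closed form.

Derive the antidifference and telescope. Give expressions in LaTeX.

S(n) = - 2^{- n} \left(n + 1\right) \left(n + 3\right)!

r(k) = (k + 3)*(2*k + (k + 1)**2 + 5)/(2*(k**2 + 2*k + 3)) after simplifying.
Take A(k)=k/2 + 3/2, B(k)=1, C(k)=k**2 + 2*k + 3.
Set up (k/2 + 3/2)·f(k+1) − (1)·f(k) − (k**2 + 2*k + 3) = 0.
Bound: deg f ≤ 1.
Solve for f: f(k) = 2*k (degree 1 ≤ 1).
Get s_k = R·t_k = -2**(1 - k)*k*factorial(k + 2) with R(k) = B(k−1)f(k)/C(k) = 2*k/(k**2 + 2*k + 3).
Δs = -(k**2 + 2*k + 3)*factorial(k + 2)/2**k, as required.
s_(n+1) = -(n + 1)*factorial(n + 3)/2**n and s_(0) = 0, so S(n) = -(n + 1)*factorial(n + 3)/2**n.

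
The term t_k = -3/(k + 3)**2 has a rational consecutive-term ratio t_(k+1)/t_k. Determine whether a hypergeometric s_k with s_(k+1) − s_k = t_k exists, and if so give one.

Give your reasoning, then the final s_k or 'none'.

t_(k+1)/t_k = (k + 3)**2/(k + 4)**2.
Normal form (A,B,C) = (k**2 + 6*k + 9, k**2 + 8*k + 16, 1).
Set up (k**2 + 6*k + 9)·f(k+1) − (k**2 + 6*k + 9)·f(k) − (1) = 0.
From deg A=2, deg B=2, deg C=0: d=0.
f = c0 ⇒ A·f(k+1) − B(k−1)·f(k) − C = -1. The system {-1 = 0} is inconsistent; no antidifference.

none (Gosper's algorithm certifies no s_k)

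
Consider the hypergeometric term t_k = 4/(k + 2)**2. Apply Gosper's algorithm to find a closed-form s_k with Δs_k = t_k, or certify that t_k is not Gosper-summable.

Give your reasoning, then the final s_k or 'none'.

Ratio r(k) = (k + 2)**2/(k + 3)**2.
So A=k**2 + 4*k + 4 and B=k**2 + 6*k + 9, with C=1.
Need (k**2 + 4*k + 4)·f(k+1) − (k**2 + 4*k + 4)·f(k) = 1.
From deg A=2, deg B=2, deg C=0: d=0.
Put f(k) = c0: A·f(k+1) − B(k−1)·f(k) − C = -1; need -1 = 0 — inconsistent ⇒ no f, not summable.

not Gosper-summable; s_k does not exist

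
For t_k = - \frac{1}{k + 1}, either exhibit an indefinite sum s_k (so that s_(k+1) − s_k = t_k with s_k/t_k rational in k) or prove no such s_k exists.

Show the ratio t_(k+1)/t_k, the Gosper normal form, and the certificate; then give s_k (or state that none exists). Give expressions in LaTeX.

Compute t_(k+1)/t_k: get (k + 1)/(k + 2).
So A=k + 1 and B=k + 2, with C=1.
f must satisfy (k + 1)·f(k+1) − (k + 1)·f(k) = 1.
From deg A=1, deg B=1, deg C=0: d=0.
f = c0 ⇒ A·f(k+1) − B(k−1)·f(k) − C = -1. The system {-1 = 0} is inconsistent; no antidifference.

none — t_k is not Gosper-summable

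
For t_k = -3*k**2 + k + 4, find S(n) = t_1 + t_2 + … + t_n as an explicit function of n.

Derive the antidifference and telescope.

Step 1: r(k) = (k - 3*(k + 1)**2 + 5)/(-3*k**2 + k + 4).
Factor: A=1; B=1; C=k**2 - k/3 - 4/3.
Set up (1)·f(k+1) − (1)·f(k) − (k**2 - k/3 - 4/3) = 0.
d = 3 from the (0,0,2) case.
Coefficient equations give f(k) = k*(k - 3)*(k + 1)/3.
Then R = B(k−1)f/C = k*(k - 3)/(3*k - 4), so s_k = R(k)·t_k = k*(-k**2 + 2*k + 3).
Verify: -3*k**2 + k + 4 matches t_k.
Telescope: S(n) = s_(n+1) − s_(1) = -n**3 - n**2 + 4*n + 4 − (4) = n*(-n**2 - n + 4).

S(n) = n*(-n**2 - n + 4)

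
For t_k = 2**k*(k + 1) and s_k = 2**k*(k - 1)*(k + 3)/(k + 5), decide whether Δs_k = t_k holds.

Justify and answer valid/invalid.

Invalid: residual 2**(k + 1)*(-k**2 - 5*k - 6)/(k**2 + 11*k + 30) ≠ 0.

s_(k+1) = 2**(k + 1)*k*(k + 4)/(k + 6)
s_(k+1) − s_k = 2**k*(k**3 + 10*k**2 + 31*k + 18)/(k**2 + 11*k + 30)
(s_(k+1) − s_k) − t_k = 2**(k + 1)*(-k**2 - 5*k - 6)/(k**2 + 11*k + 30)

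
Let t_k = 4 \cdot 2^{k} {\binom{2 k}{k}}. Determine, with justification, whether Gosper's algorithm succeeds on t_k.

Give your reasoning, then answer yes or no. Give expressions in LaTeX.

Ratio r(k) = 4*(2*k + 1)/(k + 1).
A = 8*k + 4, B = k + 1, C = 1.
Set up (8*k + 4)·f(k+1) − (k)·f(k) − (1) = 0.
Degrees (1,1,0) ⇒ d ≤ -1.
deg f ≤ -1 is impossible — no certificate.

No — key equation has no polynomial f.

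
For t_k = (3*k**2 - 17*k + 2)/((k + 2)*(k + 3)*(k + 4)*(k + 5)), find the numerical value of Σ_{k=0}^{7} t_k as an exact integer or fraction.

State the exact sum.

Σ = -19/330

Ratio r(k) = (3*k**3 - 5*k**2 - 34*k - 24)/(3*k**3 + k**2 - 100*k + 12).
Take A(k)=k + 2, B(k)=k + 6, C(k)=k**2 - 17*k/3 + 2/3.
Need (k + 2)·f(k+1) − (k + 5)·f(k) = k**2 - 17*k/3 + 2/3.
From deg A=1, deg B=1, deg C=2: d=3.
A polynomial solution: f(k) = k*(k**2 - 27*k + 38)/36.
Certificate R = B(k−1)f/C = k*(k + 5)*(k**2 - 27*k + 38)/(12*(3*k**2 - 17*k + 2)) gives s_k = k*(k**2 - 27*k + 38)/(12*(k + 2)*(k + 3)*(k + 4)).
Check: Δs_k = (3*k**2 - 17*k + 2)/(k**4 + 14*k**3 + 71*k**2 + 154*k + 120). ✓
Sum = s_(8) − s_(0); s_(8) = -19/330, s_(0) = 0 ⇒ -19/330.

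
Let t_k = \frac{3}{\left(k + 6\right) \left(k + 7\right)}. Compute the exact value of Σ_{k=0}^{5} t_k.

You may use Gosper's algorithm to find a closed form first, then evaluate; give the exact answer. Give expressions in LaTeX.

Σ = 1/4

Step 1: r(k) = (k + 6)/(k + 8).
A = k + 6, B = k + 8, C = 1.
Need (k + 6)·f(k+1) − (k + 7)·f(k) = 1.
Bound: deg f ≤ 1.
Solving with deg f ≤ 1: f(k) = k/6.
So s_k = (B(k−1)f/C)·t_k = (k*(k + 7)/6)·t_k = k/(2*(k + 6)).
Check: Δs_k = 3/(k**2 + 13*k + 42). ✓
Σ_(k=0)^(5) t_k = s_(6) − s_(0) = 1/4 − (0) = 1/4.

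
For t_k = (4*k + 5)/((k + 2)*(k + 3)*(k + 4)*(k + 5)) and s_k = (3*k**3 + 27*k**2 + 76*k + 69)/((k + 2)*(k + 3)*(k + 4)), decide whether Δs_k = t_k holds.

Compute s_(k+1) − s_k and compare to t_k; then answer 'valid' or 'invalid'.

Valid — Δs_k = t_k.

s_(k+1) = (76*k + 3*(k + 1)**3 + 27*(k + 1)**2 + 145)/((k + 3)*(k + 4)*(k + 5))
s_(k+1) − s_k = (4*k + 5)/(k**4 + 14*k**3 + 71*k**2 + 154*k + 120)
(s_(k+1) − s_k) − t_k = 0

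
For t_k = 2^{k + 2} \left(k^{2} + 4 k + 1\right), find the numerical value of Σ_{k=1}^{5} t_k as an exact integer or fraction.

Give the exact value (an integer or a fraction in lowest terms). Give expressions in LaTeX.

Σ = 8960

r(k) = 2*(k**2 + 6*k + 6)/(k**2 + 4*k + 1) after simplifying.
Gosper form: A/B · C(k+1)/C(k) with A=2, B=1, C=k**2 + 4*k + 1.
Set up (2)·f(k+1) − (1)·f(k) − (k**2 + 4*k + 1) = 0.
Bound: deg f ≤ 2.
Coefficient equations give f(k) = (k - 1)*(k + 1).
Then R = B(k−1)f/C = (k - 1)*(k + 1)/(k**2 + 4*k + 1), so s_k = R(k)·t_k = 2**(k + 2)*(k**2 - 1).
Verify: 2**(k + 2)*(k**2 + 4*k + 1) matches t_k.
Telescoping: Σ = s_(6) − s_(1) = 8960 − (0) = 8960.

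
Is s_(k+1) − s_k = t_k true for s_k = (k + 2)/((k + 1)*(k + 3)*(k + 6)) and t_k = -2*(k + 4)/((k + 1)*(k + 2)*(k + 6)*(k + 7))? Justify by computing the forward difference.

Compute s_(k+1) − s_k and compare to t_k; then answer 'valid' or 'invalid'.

Invalid: residual (3*k**2 + 23*k + 38)/(k**6 + 23*k**5 + 207*k**4 + 925*k**3 + 2144*k**2 + 2412*k + 1008) ≠ 0.

s_(k+1) = (k + 3)/((k + 2)*(k + 4)*(k + 7))
s_(k+1) − s_k = ((k + 1)*(k + 3)**2*(k + 6) - (k + 2)**2*(k + 4)*(k + 7))/((k + 1)*(k + 2)*(k + 3)*(k + 4)*(k + 6)*(k + 7))
(s_(k+1) − s_k) − t_k = (3*k**2 + 23*k + 38)/(k**6 + 23*k**5 + 207*k**4 + 925*k**3 + 2144*k**2 + 2412*k + 1008)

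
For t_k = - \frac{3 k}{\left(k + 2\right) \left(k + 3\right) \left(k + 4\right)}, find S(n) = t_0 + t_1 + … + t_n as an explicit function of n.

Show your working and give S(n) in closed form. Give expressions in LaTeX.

S(n) = \frac{n \left(- n - 1\right)}{2 \left(n^{2} + 7 n + 12\right)}

Ratio r(k) = (k + 1)*(k + 2)/(k*(k + 5)).
Factor: A=k + 2; B=k + 5; C=k.
Need (k + 2)·f(k+1) − (k + 4)·f(k) = k.
d = 2 from the (1,1,1) case.
A polynomial solution: f(k) = k*(k - 1)/6.
Get s_k = R·t_k = k*(1 - k)/(2*(k + 2)*(k + 3)) with R(k) = B(k−1)f(k)/C(k) = (k - 1)*(k + 4)/6.
s_(k+1) − s_k = -3*k/(k**3 + 9*k**2 + 26*k + 24) = t_k.
Evaluate: s_(n+1) = n*(-n - 1)/(2*(n**2 + 7*n + 12)); subtract s_(0) = 0 ⇒ S(n) = n*(-n - 1)/(2*(n**2 + 7*n + 12)).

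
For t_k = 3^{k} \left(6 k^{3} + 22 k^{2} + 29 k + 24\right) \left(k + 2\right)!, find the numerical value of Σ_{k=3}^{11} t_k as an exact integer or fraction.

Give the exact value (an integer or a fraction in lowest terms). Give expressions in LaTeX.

Σ = 12370141573716277800

Step 1: r(k) = 3*(6*k**4 + 58*k**3 + 211*k**2 + 354*k + 243)/(6*k**3 + 22*k**2 + 29*k + 24).
Normal form (A,B,C) = (3*k + 9, 1, k**3 + 11*k**2/3 + 29*k/6 + 4).
f must satisfy (3*k + 9)·f(k+1) − (1)·f(k) = k**3 + 11*k**2/3 + 29*k/6 + 4.
Bound: deg f ≤ 2.
Match coefficients ⇒ f(k) = (2*k**2 - 2*k + 3)/6.
R(k) = B(k−1)·f(k)/C(k) = (2*k**2 - 2*k + 3)/(6*k**3 + 22*k**2 + 29*k + 24); s_k = R·t_k = 3**k*(2*k**2 - 2*k + 3)*factorial(k + 2).
Verify: 3**k*(6*k**3 + 22*k**2 + 29*k + 24)*factorial(k + 2) matches t_k.
Sum = s_(12) − s_(3); s_(12) = 12370141573716326400, s_(3) = 48600 ⇒ 12370141573716277800.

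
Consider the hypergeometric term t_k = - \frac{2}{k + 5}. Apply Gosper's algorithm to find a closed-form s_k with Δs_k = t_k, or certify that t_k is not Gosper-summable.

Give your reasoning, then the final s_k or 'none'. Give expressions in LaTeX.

none (Gosper's algorithm certifies no s_k)

Step 1: r(k) = (k + 5)/(k + 6).
Gosper form: A/B · C(k+1)/C(k) with A=k + 5, B=k + 6, C=1.
Need (k + 5)·f(k+1) − (k + 5)·f(k) = 1.
From deg A=1, deg B=1, deg C=0: d=0.
Write f(k) = c0. Then LHS − RHS = -1, requiring -1 = 0: contradictory. No certificate.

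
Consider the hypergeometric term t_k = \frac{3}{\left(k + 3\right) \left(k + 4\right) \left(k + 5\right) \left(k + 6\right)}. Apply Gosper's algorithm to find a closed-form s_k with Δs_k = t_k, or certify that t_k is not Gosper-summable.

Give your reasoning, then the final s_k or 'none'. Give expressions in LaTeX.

s_k = \frac{k \left(k^{2} + 12 k + 47\right)}{60 \left(k + 3\right) \left(k + 4\right) \left(k + 5\right)}

Step 1: r(k) = (k + 3)/(k + 7).
Take A(k)=k + 3, B(k)=k + 7, C(k)=1.
f must satisfy (k + 3)·f(k+1) − (k + 6)·f(k) = 1.
d = 3 from the (1,1,0) case.
Match coefficients ⇒ f(k) = k*(k**2 + 12*k + 47)/180.
Then R = B(k−1)f/C = k*(k + 6)*(k**2 + 12*k + 47)/180, so s_k = R(k)·t_k = k*(k**2 + 12*k + 47)/(60*(k + 3)*(k + 4)*(k + 5)).
s_(k+1) − s_k = 3/(k**4 + 18*k**3 + 119*k**2 + 342*k + 360) = t_k.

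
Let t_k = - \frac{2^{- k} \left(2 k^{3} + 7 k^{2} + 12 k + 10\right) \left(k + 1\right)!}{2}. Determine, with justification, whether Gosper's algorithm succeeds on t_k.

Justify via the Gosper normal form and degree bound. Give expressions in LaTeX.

Yes. s_k = - 2^{- k} \left(2 k^{2} + 3 k - 1\right) \left(k + 1\right)!.

The ratio is (2*k**4 + 17*k**3 + 58*k**2 + 95*k + 62)/(2*(2*k**3 + 7*k**2 + 12*k + 10)).
Factor: A=k/2 + 1; B=1; C=k**3 + 7*k**2/2 + 6*k + 5.
f must satisfy (k/2 + 1)·f(k+1) − (1)·f(k) = k**3 + 7*k**2/2 + 6*k + 5.
Bound: deg f ≤ 2.
Match coefficients ⇒ f(k) = 2*k**2 + 3*k - 1.
So s_k = (B(k−1)f/C)·t_k = (2*(2*k**2 + 3*k - 1)/(2*k**3 + 7*k**2 + 12*k + 10))·t_k = -(2*k**2 + 3*k - 1)*factorial(k + 1)/2**k.
Verify: -(2*k**3 + 7*k**2 + 12*k + 10)*factorial(k + 1)/(2*2**k) matches t_k.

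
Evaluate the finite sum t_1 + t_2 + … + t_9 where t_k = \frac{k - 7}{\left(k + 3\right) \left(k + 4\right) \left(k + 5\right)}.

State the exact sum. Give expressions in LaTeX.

The ratio is (k - 6)*(k + 3)/((k - 7)*(k + 6)).
A = k + 3, B = k + 6, C = k - 7.
Key eq: (k + 3)·f(k+1) = (k + 5)·f(k) + (k - 7).
From deg A=1, deg B=1, deg C=1: d=2.
Match coefficients ⇒ f(k) = -k*(k + 13)/6.
Certificate R = B(k−1)f/C = -k*(k + 5)*(k + 13)/(6*(k - 7)) gives s_k = k*(-k - 13)/(6*(k + 3)*(k + 4)).
Δs = (k - 7)/(k**3 + 12*k**2 + 47*k + 60), as required.
Evaluate s at k=10 and k=1: -115/546 and -7/60; difference -171/1820.

Σ = -171/1820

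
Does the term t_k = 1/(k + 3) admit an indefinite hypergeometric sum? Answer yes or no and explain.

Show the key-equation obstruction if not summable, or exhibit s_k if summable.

No — key equation has no polynomial f.

r(k) = (k + 3)/(k + 4) after simplifying.
So A=k + 3 and B=k + 4, with C=1.
Solve (k + 3)·f(k+1) − (k + 3)·f(k) = 1.
Degrees (1,1,0) ⇒ d ≤ 0.
Put f(k) = c0: A·f(k+1) − B(k−1)·f(k) − C = -1; need -1 = 0 — inconsistent ⇒ no f, not summable.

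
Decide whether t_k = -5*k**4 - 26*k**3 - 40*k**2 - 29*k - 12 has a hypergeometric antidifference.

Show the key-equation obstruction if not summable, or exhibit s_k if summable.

Yes. s_k = k*(-k**4 - 4*k**3 - 2*k**2 - k - 4).

Compute t_(k+1)/t_k: get (5*k**4 + 46*k**3 + 148*k**2 + 207*k + 112)/(5*k**4 + 26*k**3 + 40*k**2 + 29*k + 12).
Factor: A=1; B=1; C=k**4 + 26*k**3/5 + 8*k**2 + 29*k/5 + 12/5.
Need (1)·f(k+1) − (1)·f(k) = k**4 + 26*k**3/5 + 8*k**2 + 29*k/5 + 12/5.
Degrees (0,0,4) ⇒ d ≤ 5.
Solve for f: f(k) = k*(k**4 + 4*k**3 + 2*k**2 + k + 4)/5 (degree 5 ≤ 5).
Certificate R = B(k−1)f/C = k*(k**4 + 4*k**3 + 2*k**2 + k + 4)/(5*k**4 + 26*k**3 + 40*k**2 + 29*k + 12) gives s_k = k*(-k**4 - 4*k**3 - 2*k**2 - k - 4).
s_(k+1) − s_k = -5*k**4 - 26*k**3 - 40*k**2 - 29*k - 12 = t_k.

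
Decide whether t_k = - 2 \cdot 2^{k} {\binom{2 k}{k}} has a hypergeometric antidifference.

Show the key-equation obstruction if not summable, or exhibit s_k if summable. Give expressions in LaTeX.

The ratio is 4*(2*k + 1)/(k + 1).
Factor: A=8*k + 4; B=k + 1; C=1.
f must satisfy (8*k + 4)·f(k+1) − (k)·f(k) = 1.
d = -1 from the (1,1,0) case.
Negative degree bound (-1): no f exists, t_k not Gosper-summable.

No; the degree bound rules out any f.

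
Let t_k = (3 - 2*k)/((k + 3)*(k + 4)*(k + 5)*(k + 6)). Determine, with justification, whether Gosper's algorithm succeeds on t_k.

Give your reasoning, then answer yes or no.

The ratio is (k + 3)*(2*k - 1)/((k + 7)*(2*k - 3)).
Factor: A=k + 3; B=k + 7; C=k - 3/2.
Key eq: (k + 3)·f(k+1) = (k + 6)·f(k) + (k - 3/2).
Bound: deg f ≤ 3.
Coefficient equations give f(k) = -k/2.
So s_k = (B(k−1)f/C)·t_k = (-k*(k + 6)/(2*k - 3))·t_k = k/((k + 3)*(k + 4)*(k + 5)).
Check: Δs_k = (3 - 2*k)/(k**4 + 18*k**3 + 119*k**2 + 342*k + 360). ✓

Yes. s_k = k/((k + 3)*(k + 4)*(k + 5)).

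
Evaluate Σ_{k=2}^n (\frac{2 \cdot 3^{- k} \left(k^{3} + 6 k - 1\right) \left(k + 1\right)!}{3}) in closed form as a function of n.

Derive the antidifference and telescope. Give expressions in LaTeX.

S(n) = \frac{2 \cdot 3^{- n} \left(- 6 \cdot 3^{n} + n^{4} n! + 4 n^{3} n! + 6 n^{2} n! + 5 n n! + 2 n!\right)}{3}

Compute t_(k+1)/t_k: get (k + 2)*(6*k + (k + 1)**3 + 5)/(3*(k**3 + 6*k - 1)).
So A=k/3 + 2/3 and B=1, with C=k**3 + 6*k - 1.
Key eq: (k/3 + 2/3)·f(k+1) = (1)·f(k) + (k**3 + 6*k - 1).
deg f ≤ 2 (via 1,0,3).
Coefficient equations give f(k) = 3*(k**2 - k + 1).
R(k) = B(k−1)·f(k)/C(k) = 3*(k**2 - k + 1)/(k**3 + 6*k - 1); s_k = R·t_k = 2*(k**2 - k + 1)*factorial(k + 1)/3**k.
Check: Δs_k = 2*(k**3 + 6*k - 1)*factorial(k + 1)/(3*3**k). ✓
Telescope: S(n) = s_(n+1) − s_(2) = 2*3**(-n - 1)*(n**2 + n + 1)*factorial(n + 2) − (4) = 2*(-6*3**n + n**4*factorial(n) + 4*n**3*factorial(n) + 6*n**2*factorial(n) + 5*n*factorial(n) + 2*factorial(n))/(3*3**n).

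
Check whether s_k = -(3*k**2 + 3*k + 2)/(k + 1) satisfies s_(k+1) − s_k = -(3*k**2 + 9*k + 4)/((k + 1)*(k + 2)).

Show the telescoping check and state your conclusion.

s_(k+1) = (-3*k**2 - 9*k - 8)/(k + 2)
s_(k+1) − s_k = (-3*k**2 - 9*k - 4)/(k**2 + 3*k + 2)
(s_(k+1) − s_k) − t_k = 0

Valid — Δs_k = t_k.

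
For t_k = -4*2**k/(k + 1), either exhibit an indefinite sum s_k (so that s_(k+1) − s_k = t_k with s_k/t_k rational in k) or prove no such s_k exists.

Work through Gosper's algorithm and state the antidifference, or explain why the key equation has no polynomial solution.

none — t_k is not Gosper-summable

Ratio r(k) = 2*(k + 1)/(k + 2).
So A=2*k + 2 and B=k + 2, with C=1.
Set up (2*k + 2)·f(k+1) − (k + 1)·f(k) − (1) = 0.
deg f ≤ -1 (via 1,1,0).
Negative degree bound (-1): no f exists, t_k not Gosper-summable.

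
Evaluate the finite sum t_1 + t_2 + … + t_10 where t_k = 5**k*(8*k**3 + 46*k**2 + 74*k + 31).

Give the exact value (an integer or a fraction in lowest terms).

Σ = 154101562470

r(k) = 5*(8*k**3 + 70*k**2 + 190*k + 159)/(8*k**3 + 46*k**2 + 74*k + 31) after simplifying.
A = 5, B = 1, C = k**3 + 23*k**2/4 + 37*k/4 + 31/8.
Key eq: (5)·f(k+1) = (1)·f(k) + (k**3 + 23*k**2/4 + 37*k/4 + 31/8).
Bound: deg f ≤ 3.
Solve for f: f(k) = (k + 1)*(2*k**2 + 2*k - 1)/8 (degree 3 ≤ 3).
Certificate R = B(k−1)f/C = (k + 1)*(2*k**2 + 2*k - 1)/(8*k**3 + 46*k**2 + 74*k + 31) gives s_k = 5**k*(2*k**3 + 4*k**2 + k - 1).
s_(k+1) − s_k = 5**k*(8*k**3 + 46*k**2 + 74*k + 31) = t_k.
Σ_(k=1)^(10) t_k = s_(11) − s_(1) = 154101562500 − (30) = 154101562470.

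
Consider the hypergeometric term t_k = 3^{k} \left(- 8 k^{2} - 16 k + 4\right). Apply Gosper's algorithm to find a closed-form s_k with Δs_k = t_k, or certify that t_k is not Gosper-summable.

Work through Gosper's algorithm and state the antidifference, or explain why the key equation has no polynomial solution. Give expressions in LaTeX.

Step 1: r(k) = 3*(2*k**2 + 8*k + 5)/(2*k**2 + 4*k - 1).
So A=3 and B=1, with C=k**2 + 2*k - 1/2.
Need (3)·f(k+1) − (1)·f(k) = k**2 + 2*k - 1/2.
Bound: deg f ≤ 2.
Match coefficients ⇒ f(k) = (2*k**2 - 2*k - 1)/4.
R(k) = B(k−1)·f(k)/C(k) = (2*k**2 - 2*k - 1)/(2*(2*k**2 + 4*k - 1)); s_k = R·t_k = 3**k*(-4*k**2 + 4*k + 2).
Verify: 3**k*(-8*k**2 - 16*k + 4) matches t_k.

s_k = 3^{k} \left(- 4 k^{2} + 4 k + 2\right)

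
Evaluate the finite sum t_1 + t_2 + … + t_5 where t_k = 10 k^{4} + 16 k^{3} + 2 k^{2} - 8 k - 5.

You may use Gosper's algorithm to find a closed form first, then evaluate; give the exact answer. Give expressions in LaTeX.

t_(k+1)/t_k = (10*k**4 + 56*k**3 + 110*k**2 + 84*k + 15)/(10*k**4 + 16*k**3 + 2*k**2 - 8*k - 5).
Gosper form: A/B · C(k+1)/C(k) with A=1, B=1, C=k**4 + 8*k**3/5 + k**2/5 - 4*k/5 - 1/2.
Set up (1)·f(k+1) − (1)·f(k) − (k**4 + 8*k**3/5 + k**2/5 - 4*k/5 - 1/2) = 0.
d = 5 from the (0,0,4) case.
Match coefficients ⇒ f(k) = k*(2*k**4 - k**3 - 4*k**2 - k - 1)/10.
Then R = B(k−1)f/C = k*(2*k**4 - k**3 - 4*k**2 - k - 1)/(10*k**4 + 16*k**3 + 2*k**2 - 8*k - 5), so s_k = R(k)·t_k = k*(2*k**4 - k**3 - 4*k**2 - k - 1).
s_(k+1) − s_k = 10*k**4 + 16*k**3 + 2*k**2 - 8*k - 5 = t_k.
Sum = s_(6) − s_(1); s_(6) = 13350, s_(1) = -5 ⇒ 13355.

Σ = 13355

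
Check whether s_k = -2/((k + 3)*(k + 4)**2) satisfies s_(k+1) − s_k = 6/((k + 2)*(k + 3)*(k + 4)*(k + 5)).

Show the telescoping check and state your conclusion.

Invalid: residual 4*(-4*k - 17)/(k**6 + 23*k**5 + 217*k**4 + 1073*k**3 + 2926*k**2 + 4160*k + 2400) ≠ 0.

s_(k+1) = -2/((k + 4)*(k + 5)**2)
s_(k+1) − s_k = 2*(3*k + 13)/(k**5 + 21*k**4 + 175*k**3 + 723*k**2 + 1480*k + 1200)
(s_(k+1) − s_k) − t_k = 4*(-4*k - 17)/(k**6 + 23*k**5 + 217*k**4 + 1073*k**3 + 2926*k**2 + 4160*k + 2400)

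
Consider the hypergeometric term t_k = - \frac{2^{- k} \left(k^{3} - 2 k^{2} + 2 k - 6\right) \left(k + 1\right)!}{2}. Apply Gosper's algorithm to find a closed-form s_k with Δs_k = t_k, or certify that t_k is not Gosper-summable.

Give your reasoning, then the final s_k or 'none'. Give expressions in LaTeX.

t_(k+1)/t_k = (k**4 + 3*k**3 + 3*k**2 - 3*k - 10)/(2*(k**3 - 2*k**2 + 2*k - 6)).
A = k/2 + 1, B = 1, C = k**3 - 2*k**2 + 2*k - 6.
Key eq: (k/2 + 1)·f(k+1) = (1)·f(k) + (k**3 - 2*k**2 + 2*k - 6).
From deg A=1, deg B=0, deg C=3: d=2.
Solving with deg f ≤ 2: f(k) = 2*(k**2 - 4*k + 1).
Get s_k = R·t_k = -(k**2 - 4*k + 1)*factorial(k + 1)/2**k with R(k) = B(k−1)f(k)/C(k) = 2*(k**2 - 4*k + 1)/(k**3 - 2*k**2 + 2*k - 6).
Δs = -(k**3 - 2*k**2 + 2*k - 6)*factorial(k + 1)/(2*2**k), as required.

s_k = - 2^{- k} \left(k^{2} - 4 k + 1\right) \left(k + 1\right)!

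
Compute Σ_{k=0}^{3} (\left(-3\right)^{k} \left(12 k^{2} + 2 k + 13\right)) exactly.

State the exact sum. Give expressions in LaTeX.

t_(k+1)/t_k = 3*(-12*k**2 - 26*k - 27)/(12*k**2 + 2*k + 13).
Take A(k)=-3, B(k)=1, C(k)=k**2 + k/6 + 13/12.
Solve (-3)·f(k+1) − (1)·f(k) = k**2 + k/6 + 13/12.
Bound: deg f ≤ 2.
Solving with deg f ≤ 2: f(k) = -(3*k**2 - 4*k + 4)/12.
Get s_k = R·t_k = (-3)**k*(-3*k**2 + 4*k - 4) with R(k) = B(k−1)f(k)/C(k) = -(3*k**2 - 4*k + 4)/(12*k**2 + 2*k + 13).
Δs = (-3)**k*(12*k**2 + 2*k + 13), as required.
Sum = s_(4) − s_(0); s_(4) = -2916, s_(0) = -4 ⇒ -2912.

Σ = -2912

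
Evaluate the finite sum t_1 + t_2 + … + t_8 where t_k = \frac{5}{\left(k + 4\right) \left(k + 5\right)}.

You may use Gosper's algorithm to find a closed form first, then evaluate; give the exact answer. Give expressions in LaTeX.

Step 1: r(k) = (k + 4)/(k + 6).
So A=k + 4 and B=k + 6, with C=1.
Solve (k + 4)·f(k+1) − (k + 5)·f(k) = 1.
Degrees (1,1,0) ⇒ d ≤ 1.
A polynomial solution: f(k) = k/4.
Then R = B(k−1)f/C = k*(k + 5)/4, so s_k = R(k)·t_k = 5*k/(4*(k + 4)).
s_(k+1) − s_k = 5/(k**2 + 9*k + 20) = t_k.
Evaluate s at k=9 and k=1: 45/52 and 1/4; difference 8/13.

Σ = 8/13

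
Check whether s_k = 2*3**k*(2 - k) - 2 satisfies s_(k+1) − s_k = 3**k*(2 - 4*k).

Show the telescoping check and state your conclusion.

Valid — Δs_k = t_k.

s_(k+1) = 2*3**(k + 1)*(1 - k) - 2
s_(k+1) − s_k = 3**k*(2 - 4*k)
(s_(k+1) − s_k) − t_k = 0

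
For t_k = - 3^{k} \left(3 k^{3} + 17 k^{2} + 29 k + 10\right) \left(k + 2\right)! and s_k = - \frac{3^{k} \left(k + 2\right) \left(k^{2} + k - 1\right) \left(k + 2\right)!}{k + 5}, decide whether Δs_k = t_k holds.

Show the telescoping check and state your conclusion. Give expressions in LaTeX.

Invalid: residual \frac{3^{k + 1} \left(3 k^{4} + 32 k^{3} + 113 k^{2} + 154 k + 51\right) \left(k + 2\right)!}{\left(k + 5\right) \left(k + 6\right)} ≠ 0.

s_(k+1) = -3**(k + 1)*(k + 3)*(k**2 + 3*k + 1)*factorial(k + 3)/(k + 6)
s_(k+1) − s_k = -3**k*(3*k**5 + 41*k**4 + 210*k**3 + 500*k**2 + 518*k + 147)*factorial(k + 2)/((k + 5)*(k + 6))
(s_(k+1) − s_k) − t_k = 3**(k + 1)*(3*k**4 + 32*k**3 + 113*k**2 + 154*k + 51)*factorial(k + 2)/((k + 5)*(k + 6))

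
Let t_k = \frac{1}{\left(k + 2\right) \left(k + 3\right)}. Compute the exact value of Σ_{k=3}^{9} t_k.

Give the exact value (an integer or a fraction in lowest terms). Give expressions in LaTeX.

Σ = 7/60

r(k) = (k + 2)/(k + 4) after simplifying.
Take A(k)=k + 2, B(k)=k + 4, C(k)=1.
Need (k + 2)·f(k+1) − (k + 3)·f(k) = 1.
d = 1 from the (1,1,0) case.
Match coefficients ⇒ f(k) = k/2.
So s_k = (B(k−1)f/C)·t_k = (k*(k + 3)/2)·t_k = k/(2*(k + 2)).
Check: Δs_k = 1/(k**2 + 5*k + 6). ✓
Sum = s_(10) − s_(3); s_(10) = 5/12, s_(3) = 3/10 ⇒ 7/60.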